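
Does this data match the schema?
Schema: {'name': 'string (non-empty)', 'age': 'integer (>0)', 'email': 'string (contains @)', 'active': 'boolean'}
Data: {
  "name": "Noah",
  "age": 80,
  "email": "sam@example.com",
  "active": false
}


Validating each field against schema:
  name: OK (non-empty string)
  age: OK (positive integer)
  email: OK (string with @)
  active: OK (boolean)

Result: VALID

VALID


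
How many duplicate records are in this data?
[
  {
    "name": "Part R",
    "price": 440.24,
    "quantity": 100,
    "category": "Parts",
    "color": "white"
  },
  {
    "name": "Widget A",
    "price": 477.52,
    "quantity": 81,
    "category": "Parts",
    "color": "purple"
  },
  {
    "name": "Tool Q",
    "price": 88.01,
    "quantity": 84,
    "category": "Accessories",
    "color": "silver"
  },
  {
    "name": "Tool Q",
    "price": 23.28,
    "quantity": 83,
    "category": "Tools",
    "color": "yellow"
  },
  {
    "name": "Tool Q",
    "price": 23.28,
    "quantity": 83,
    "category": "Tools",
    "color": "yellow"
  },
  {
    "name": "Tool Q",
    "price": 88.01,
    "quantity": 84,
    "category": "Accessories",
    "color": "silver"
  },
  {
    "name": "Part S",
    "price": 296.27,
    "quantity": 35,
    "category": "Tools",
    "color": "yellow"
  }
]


Checking 7 records for duplicates:

  Row 1: Part R ($440.24, qty 100)
  Row 2: Widget A ($477.52, qty 81)
  Row 3: Tool Q ($88.01, qty 84)
  Row 4: Tool Q ($23.28, qty 83)
  Row 5: Tool Q ($23.28, qty 83) <-- DUPLICATE
  Row 6: Tool Q ($88.01, qty 84) <-- DUPLICATE
  Row 7: Part S ($296.27, qty 35)

Duplicates found: 2
Unique records: 5

2 duplicates, 5 unique


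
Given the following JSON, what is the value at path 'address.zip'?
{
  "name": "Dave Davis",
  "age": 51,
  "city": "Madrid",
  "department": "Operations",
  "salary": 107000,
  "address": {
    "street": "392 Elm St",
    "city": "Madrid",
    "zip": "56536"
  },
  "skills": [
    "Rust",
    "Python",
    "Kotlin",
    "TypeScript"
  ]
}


Query: address.zip
Path: address -> zip
Value: 56536

56536


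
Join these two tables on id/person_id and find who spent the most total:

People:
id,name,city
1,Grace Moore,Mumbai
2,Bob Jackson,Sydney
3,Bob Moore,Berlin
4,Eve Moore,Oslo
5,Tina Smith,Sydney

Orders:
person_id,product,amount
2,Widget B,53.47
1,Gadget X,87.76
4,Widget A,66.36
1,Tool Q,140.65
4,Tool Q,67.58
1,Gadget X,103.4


Join on: people.id = orders.person_id

Joined rows:
  Bob Jackson (Sydney) bought Widget B for $53.47
  Grace Moore (Mumbai) bought Gadget X for $87.76
  Eve Moore (Oslo) bought Widget A for $66.36
  Grace Moore (Mumbai) bought Tool Q for $140.65
  Eve Moore (Oslo) bought Tool Q for $67.58
  Grace Moore (Mumbai) bought Gadget X for $103.4

Total per person:
  Grace Moore: $331.81
  Eve Moore: $133.94
  Bob Jackson: $53.47

Top spender: Grace Moore ($331.81)

Grace Moore ($331.81)


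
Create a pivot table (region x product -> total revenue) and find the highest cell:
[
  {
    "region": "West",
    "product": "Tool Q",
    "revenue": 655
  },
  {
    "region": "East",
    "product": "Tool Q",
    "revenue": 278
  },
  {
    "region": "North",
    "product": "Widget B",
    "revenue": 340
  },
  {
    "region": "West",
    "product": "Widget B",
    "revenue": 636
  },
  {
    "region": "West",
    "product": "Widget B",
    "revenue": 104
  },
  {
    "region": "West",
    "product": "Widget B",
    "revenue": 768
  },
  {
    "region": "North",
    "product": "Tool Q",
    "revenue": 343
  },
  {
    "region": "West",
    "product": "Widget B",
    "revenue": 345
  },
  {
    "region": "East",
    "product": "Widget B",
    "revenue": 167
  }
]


Pivot: region (rows) x product (columns) -> total revenue

     Tool Q        Widget B    
East           278           167  
North          343           340  
West           655          1853  

Highest: West / Widget B = $1853

West / Widget B = $1853


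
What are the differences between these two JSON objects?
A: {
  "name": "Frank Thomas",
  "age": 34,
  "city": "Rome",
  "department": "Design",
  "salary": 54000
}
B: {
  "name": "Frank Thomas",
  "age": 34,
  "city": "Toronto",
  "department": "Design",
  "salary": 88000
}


Comparing each field (in key order):
  name: same
  age: same
  city: DIFFERENT
  department: same
  salary: DIFFERENT
Differences:
  city: Rome -> Toronto
  salary: 54000 -> 88000

2 field(s) changed

2 changes: city, salary


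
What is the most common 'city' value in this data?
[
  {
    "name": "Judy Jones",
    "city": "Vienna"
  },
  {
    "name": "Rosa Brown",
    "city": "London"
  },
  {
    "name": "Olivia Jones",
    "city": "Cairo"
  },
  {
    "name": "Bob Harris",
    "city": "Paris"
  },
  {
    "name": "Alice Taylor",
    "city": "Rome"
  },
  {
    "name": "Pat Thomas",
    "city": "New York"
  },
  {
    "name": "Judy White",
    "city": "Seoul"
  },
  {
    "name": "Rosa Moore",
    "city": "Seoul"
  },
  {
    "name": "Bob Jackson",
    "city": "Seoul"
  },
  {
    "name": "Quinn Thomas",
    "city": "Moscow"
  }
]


Counting 'city' values across 10 records:

  Seoul: 3 ###
  Vienna: 1 #
  London: 1 #
  Cairo: 1 #
  Paris: 1 #
  Rome: 1 #
  New York: 1 #
  Moscow: 1 #

Most common: Seoul (3 times)

Seoul (3 times)


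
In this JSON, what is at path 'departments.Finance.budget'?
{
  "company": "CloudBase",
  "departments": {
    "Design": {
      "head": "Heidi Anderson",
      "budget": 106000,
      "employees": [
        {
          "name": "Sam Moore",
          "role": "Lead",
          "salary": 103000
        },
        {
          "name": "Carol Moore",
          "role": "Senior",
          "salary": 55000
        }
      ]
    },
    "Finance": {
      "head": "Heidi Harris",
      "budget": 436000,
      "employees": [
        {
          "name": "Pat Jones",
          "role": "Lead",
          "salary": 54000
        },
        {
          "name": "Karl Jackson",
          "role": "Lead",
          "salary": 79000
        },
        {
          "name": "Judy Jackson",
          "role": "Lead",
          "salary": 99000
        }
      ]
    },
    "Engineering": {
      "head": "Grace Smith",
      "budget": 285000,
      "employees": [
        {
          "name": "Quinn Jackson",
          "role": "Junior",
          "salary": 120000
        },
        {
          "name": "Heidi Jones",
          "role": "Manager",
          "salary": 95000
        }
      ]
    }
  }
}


Path: departments.Finance.budget

Navigate:
  -> departments
  -> Finance
  -> budget = 436000

436000


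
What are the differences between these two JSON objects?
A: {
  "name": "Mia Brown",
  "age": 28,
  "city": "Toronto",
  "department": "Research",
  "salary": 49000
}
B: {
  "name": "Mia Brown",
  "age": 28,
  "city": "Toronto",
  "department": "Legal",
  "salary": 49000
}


Comparing each field (in key order):
  name: same
  age: same
  city: same
  department: DIFFERENT
  salary: same
Differences:
  department: Research -> Legal

1 field(s) changed

1 change: department


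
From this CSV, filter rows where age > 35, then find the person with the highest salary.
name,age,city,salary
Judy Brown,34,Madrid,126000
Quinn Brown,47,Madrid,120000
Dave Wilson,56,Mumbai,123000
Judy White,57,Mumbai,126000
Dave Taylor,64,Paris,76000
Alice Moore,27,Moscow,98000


Filter: age > 35
Sort by: salary (descending)

Filtered records (4):
  Judy White, age 57, salary $126000
  Dave Wilson, age 56, salary $123000
  Quinn Brown, age 47, salary $120000
  Dave Taylor, age 64, salary $76000

Highest salary: Judy White ($126000)

Judy White


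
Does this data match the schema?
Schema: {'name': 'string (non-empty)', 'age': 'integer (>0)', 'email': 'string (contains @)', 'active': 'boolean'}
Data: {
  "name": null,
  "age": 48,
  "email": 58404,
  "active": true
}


Validating each field against schema:
  name: FAIL (null is not a string)
  age: OK (positive integer)
  email: FAIL (58404 is not a string)
  active: OK (boolean)

Result: INVALID (2 errors: name, email)

INVALID (2 errors: name, email)


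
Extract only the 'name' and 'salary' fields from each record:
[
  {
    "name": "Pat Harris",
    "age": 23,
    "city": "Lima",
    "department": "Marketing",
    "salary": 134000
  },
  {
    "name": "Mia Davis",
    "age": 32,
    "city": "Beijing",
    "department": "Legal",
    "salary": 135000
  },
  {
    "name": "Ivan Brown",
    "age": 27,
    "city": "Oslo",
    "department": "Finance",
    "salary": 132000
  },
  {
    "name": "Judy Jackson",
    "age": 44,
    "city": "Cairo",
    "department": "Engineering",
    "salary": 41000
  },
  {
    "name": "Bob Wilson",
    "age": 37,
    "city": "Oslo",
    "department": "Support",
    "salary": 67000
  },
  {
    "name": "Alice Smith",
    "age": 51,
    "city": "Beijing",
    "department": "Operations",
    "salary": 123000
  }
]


Original: 6 records with fields: name, age, city, department, salary
Keep: ['name', 'salary']
Drop: ['age', 'city', 'department']
Result: 6 records, 2 fields each

[
  {
    "name": "Pat Harris",
    "salary": 134000
  },
  {
    "name": "Mia Davis",
    "salary": 135000
  },
  {
    "name": "Ivan Brown",
    "salary": 132000
  },
  {
    "name": "Judy Jackson",
    "salary": 41000
  },
  {
    "name": "Bob Wilson",
    "salary": 67000
  },
  {
    "name": "Alice Smith",
    "salary": 123000
  }
]


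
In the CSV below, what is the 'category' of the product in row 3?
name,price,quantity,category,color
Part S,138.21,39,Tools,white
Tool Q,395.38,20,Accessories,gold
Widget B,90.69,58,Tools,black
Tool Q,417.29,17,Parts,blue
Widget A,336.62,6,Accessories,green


Query: Row 3 ('Widget B'), column 'category'
Value: Tools

Tools


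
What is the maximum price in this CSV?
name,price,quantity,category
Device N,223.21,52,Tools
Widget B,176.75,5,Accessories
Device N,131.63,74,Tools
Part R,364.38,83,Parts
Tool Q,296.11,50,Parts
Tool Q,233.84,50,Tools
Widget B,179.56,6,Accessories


Computing maximum price:
Values: [223.21, 176.75, 131.63, 364.38, 296.11, 233.84, 179.56]
Max = 364.38

364.38


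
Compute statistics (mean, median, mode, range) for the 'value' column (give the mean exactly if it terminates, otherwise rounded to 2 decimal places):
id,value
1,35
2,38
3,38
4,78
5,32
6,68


Data: [35, 38, 38, 78, 32, 68]
Count: 6
Sum: 289
Mean: 289/6 ≈ 48.17 (rounded to 2 decimal places)
Sorted: [32, 35, 38, 38, 68, 78]
Median: 38.0
Mode: 38 (2 times)
Range: 78 - 32 = 46
Min: 32, Max: 78

mean≈48.17, median=38.0, mode=38, range=46


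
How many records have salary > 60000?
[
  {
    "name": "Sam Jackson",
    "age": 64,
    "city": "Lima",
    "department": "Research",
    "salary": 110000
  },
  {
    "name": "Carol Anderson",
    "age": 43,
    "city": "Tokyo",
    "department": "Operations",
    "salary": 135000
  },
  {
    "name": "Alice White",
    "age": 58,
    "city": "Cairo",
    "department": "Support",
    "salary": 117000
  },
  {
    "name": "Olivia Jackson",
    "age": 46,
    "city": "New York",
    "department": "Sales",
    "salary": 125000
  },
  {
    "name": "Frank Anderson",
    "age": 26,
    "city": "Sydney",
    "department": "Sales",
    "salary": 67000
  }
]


Data: 5 records
Condition: salary > 60000

Checking each record:
  Sam Jackson: 110000 MATCH
  Carol Anderson: 135000 MATCH
  Alice White: 117000 MATCH
  Olivia Jackson: 125000 MATCH
  Frank Anderson: 67000 MATCH

Count: 5

5


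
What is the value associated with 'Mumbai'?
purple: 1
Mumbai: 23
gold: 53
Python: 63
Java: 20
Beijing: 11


Looking up key 'Mumbai'
Value: 23

23


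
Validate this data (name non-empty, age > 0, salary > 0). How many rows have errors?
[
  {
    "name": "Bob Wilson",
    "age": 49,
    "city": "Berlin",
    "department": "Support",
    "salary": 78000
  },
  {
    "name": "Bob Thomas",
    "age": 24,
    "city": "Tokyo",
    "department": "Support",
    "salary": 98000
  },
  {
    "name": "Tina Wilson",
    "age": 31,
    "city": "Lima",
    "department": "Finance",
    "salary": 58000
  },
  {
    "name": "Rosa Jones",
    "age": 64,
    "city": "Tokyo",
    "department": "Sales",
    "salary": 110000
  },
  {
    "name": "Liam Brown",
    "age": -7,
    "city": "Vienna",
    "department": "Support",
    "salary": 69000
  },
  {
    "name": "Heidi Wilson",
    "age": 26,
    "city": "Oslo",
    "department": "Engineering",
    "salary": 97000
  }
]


Validating 6 records:
Rules: name non-empty, age > 0, salary > 0

  Row 1 (Bob Wilson): OK
  Row 2 (Bob Thomas): OK
  Row 3 (Tina Wilson): OK
  Row 4 (Rosa Jones): OK
  Row 5 (Liam Brown): negative age: -7
  Row 6 (Heidi Wilson): OK

Total errors: 1

1 errors


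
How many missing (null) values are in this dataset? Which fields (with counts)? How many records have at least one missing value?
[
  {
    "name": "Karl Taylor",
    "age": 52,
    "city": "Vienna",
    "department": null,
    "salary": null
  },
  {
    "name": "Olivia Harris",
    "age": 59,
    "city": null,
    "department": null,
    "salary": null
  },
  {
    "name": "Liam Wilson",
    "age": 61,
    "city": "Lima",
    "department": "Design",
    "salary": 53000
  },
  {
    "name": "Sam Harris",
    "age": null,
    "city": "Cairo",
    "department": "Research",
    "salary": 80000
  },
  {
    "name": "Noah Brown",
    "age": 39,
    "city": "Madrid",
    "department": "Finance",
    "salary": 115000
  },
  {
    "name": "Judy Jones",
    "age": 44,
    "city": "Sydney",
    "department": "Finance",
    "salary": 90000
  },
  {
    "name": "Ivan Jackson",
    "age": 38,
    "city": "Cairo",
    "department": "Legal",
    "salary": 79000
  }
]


Checking for missing (null) values in 7 records:

  Karl Taylor: department, salary
  Olivia Harris: city, department, salary
  Liam Wilson: complete
  Sam Harris: age
  Noah Brown: complete
  Judy Jones: complete
  Ivan Jackson: complete

Per field:
  name: 0 missing
  age: 1 missing
  city: 1 missing
  department: 2 missing
  salary: 2 missing

Total missing values: 6
Records with any missing: 3

6 missing values (age: 1, city: 1, department: 2, salary: 2); 3 incomplete records


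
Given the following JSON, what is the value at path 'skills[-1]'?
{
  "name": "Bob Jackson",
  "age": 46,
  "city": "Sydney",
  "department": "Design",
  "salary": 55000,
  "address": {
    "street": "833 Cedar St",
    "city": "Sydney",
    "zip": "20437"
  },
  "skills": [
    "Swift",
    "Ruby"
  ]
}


Query: skills[-1]
Path: skills -> last element
Value: Ruby

Ruby


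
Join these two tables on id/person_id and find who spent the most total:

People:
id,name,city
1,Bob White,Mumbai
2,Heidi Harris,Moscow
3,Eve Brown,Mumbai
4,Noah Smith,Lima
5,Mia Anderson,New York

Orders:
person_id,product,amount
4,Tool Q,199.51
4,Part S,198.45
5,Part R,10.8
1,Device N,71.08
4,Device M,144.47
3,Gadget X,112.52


Join on: people.id = orders.person_id

Joined rows:
  Noah Smith (Lima) bought Tool Q for $199.51
  Noah Smith (Lima) bought Part S for $198.45
  Mia Anderson (New York) bought Part R for $10.8
  Bob White (Mumbai) bought Device N for $71.08
  Noah Smith (Lima) bought Device M for $144.47
  Eve Brown (Mumbai) bought Gadget X for $112.52

Total per person:
  Noah Smith: $542.43
  Eve Brown: $112.52
  Bob White: $71.08
  Mia Anderson: $10.80

Top spender: Noah Smith ($542.43)

Noah Smith ($542.43)


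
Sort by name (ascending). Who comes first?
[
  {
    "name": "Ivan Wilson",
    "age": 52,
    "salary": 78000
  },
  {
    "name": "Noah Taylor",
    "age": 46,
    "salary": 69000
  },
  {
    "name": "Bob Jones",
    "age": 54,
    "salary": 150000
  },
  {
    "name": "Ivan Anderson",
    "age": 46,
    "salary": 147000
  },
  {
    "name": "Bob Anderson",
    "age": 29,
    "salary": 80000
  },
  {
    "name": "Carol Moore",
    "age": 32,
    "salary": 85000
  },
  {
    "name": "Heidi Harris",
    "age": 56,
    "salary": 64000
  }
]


Sort by: name (ascending)

Sorted order:
  1. Bob Anderson (name = Bob Anderson)
  2. Bob Jones (name = Bob Jones)
  3. Carol Moore (name = Carol Moore)
  4. Heidi Harris (name = Heidi Harris)
  5. Ivan Anderson (name = Ivan Anderson)
  6. Ivan Wilson (name = Ivan Wilson)
  7. Noah Taylor (name = Noah Taylor)

First: Bob Anderson

Bob Anderson


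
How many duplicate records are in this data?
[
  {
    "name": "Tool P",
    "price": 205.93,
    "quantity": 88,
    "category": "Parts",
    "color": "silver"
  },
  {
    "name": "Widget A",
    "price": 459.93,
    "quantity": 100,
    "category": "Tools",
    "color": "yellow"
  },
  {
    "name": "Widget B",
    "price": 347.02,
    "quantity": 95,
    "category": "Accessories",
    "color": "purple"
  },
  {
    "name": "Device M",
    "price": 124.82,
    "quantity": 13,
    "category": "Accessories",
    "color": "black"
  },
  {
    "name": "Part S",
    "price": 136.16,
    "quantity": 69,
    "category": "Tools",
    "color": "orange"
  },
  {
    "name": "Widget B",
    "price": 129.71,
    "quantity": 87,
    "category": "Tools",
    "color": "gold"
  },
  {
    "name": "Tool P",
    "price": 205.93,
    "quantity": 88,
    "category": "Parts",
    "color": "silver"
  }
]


Checking 7 records for duplicates:

  Row 1: Tool P ($205.93, qty 88)
  Row 2: Widget A ($459.93, qty 100)
  Row 3: Widget B ($347.02, qty 95)
  Row 4: Device M ($124.82, qty 13)
  Row 5: Part S ($136.16, qty 69)
  Row 6: Widget B ($129.71, qty 87)
  Row 7: Tool P ($205.93, qty 88) <-- DUPLICATE

Duplicates found: 1
Unique records: 6

1 duplicates, 6 unique


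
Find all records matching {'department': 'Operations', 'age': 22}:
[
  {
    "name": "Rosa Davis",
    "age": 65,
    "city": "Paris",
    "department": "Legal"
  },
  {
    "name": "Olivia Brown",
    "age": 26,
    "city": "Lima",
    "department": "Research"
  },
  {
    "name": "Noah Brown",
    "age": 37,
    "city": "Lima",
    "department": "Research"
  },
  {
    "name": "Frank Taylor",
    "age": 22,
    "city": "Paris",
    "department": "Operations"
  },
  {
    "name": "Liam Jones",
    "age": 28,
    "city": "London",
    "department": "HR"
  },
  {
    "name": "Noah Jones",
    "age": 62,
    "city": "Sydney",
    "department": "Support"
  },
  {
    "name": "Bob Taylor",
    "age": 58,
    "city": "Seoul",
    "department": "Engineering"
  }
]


Search criteria: {'department': 'Operations', 'age': 22}

Checking 7 records:
  Rosa Davis: {department: Legal, age: 65}
  Olivia Brown: {department: Research, age: 26}
  Noah Brown: {department: Research, age: 37}
  Frank Taylor: {department: Operations, age: 22} <-- MATCH
  Liam Jones: {department: HR, age: 28}
  Noah Jones: {department: Support, age: 62}
  Bob Taylor: {department: Engineering, age: 58}

Matches: ["Frank Taylor"]

["Frank Taylor"]


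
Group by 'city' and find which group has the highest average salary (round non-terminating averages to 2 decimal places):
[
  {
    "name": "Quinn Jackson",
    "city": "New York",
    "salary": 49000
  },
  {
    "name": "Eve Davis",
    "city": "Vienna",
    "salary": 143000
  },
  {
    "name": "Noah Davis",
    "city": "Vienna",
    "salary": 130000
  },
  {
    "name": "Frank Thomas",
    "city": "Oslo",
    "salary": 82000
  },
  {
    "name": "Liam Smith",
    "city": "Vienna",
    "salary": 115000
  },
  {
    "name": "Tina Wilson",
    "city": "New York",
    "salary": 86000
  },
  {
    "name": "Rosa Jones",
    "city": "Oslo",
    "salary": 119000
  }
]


Group by: city

Groups:
  New York: 2 people, avg salary = 135000/2 = $67500
  Oslo: 2 people, avg salary = 201000/2 = $100500
  Vienna: 3 people, avg salary = 388000/3 ≈ $129333.33

Highest average salary: Vienna (≈$129333.33)

Vienna (≈$129333.33)


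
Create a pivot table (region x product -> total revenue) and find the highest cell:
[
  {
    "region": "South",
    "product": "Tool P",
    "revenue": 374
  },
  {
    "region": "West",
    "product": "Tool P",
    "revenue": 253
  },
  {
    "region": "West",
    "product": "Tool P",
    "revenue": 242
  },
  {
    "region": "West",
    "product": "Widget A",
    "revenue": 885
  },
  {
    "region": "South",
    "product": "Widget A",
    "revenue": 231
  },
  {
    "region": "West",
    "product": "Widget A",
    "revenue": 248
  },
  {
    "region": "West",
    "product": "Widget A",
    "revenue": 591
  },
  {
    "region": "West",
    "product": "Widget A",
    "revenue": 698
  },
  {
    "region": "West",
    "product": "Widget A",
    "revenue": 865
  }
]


Pivot: region (rows) x product (columns) -> total revenue

     Tool P        Widget A    
South          374           231  
West           495          3287  

Highest: West / Widget A = $3287

West / Widget A = $3287


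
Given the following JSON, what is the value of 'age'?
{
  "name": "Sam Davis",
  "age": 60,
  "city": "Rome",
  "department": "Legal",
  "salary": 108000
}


Looking up field 'age'
Value: 60

60


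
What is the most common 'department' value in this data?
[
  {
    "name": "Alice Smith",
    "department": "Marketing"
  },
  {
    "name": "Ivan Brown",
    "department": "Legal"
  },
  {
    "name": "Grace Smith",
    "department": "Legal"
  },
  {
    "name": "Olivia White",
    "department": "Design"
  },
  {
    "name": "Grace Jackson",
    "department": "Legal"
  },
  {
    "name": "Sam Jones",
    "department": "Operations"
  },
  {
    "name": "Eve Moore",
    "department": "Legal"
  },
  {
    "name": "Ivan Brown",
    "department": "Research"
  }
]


Counting 'department' values across 8 records:

  Legal: 4 ####
  Marketing: 1 #
  Design: 1 #
  Operations: 1 #
  Research: 1 #

Most common: Legal (4 times)

Legal (4 times)


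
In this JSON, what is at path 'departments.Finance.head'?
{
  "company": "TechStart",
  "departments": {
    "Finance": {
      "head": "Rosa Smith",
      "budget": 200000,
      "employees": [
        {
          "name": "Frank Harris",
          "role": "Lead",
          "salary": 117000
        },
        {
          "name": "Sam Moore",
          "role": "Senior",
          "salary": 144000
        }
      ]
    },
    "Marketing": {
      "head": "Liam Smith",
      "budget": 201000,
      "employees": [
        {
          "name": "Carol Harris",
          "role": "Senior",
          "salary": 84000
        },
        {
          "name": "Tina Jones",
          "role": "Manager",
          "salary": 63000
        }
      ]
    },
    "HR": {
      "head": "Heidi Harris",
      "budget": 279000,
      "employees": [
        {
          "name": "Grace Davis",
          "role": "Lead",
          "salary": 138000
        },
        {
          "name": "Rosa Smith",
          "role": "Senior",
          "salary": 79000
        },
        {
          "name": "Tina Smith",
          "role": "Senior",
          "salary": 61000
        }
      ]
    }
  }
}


Path: departments.Finance.head

Navigate:
  -> departments
  -> Finance
  -> head = 'Rosa Smith'

Rosa Smith


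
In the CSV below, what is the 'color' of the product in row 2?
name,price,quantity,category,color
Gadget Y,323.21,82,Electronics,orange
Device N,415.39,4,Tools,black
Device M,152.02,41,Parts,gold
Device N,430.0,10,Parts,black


Query: Row 2 ('Device N'), column 'color'
Value: black

black


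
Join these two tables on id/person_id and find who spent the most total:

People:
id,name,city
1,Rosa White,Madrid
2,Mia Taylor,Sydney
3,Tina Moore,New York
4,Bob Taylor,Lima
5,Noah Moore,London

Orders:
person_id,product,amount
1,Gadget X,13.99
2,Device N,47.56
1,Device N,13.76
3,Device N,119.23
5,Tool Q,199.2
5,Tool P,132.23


Join on: people.id = orders.person_id

Joined rows:
  Rosa White (Madrid) bought Gadget X for $13.99
  Mia Taylor (Sydney) bought Device N for $47.56
  Rosa White (Madrid) bought Device N for $13.76
  Tina Moore (New York) bought Device N for $119.23
  Noah Moore (London) bought Tool Q for $199.2
  Noah Moore (London) bought Tool P for $132.23

Total per person:
  Noah Moore: $331.43
  Tina Moore: $119.23
  Mia Taylor: $47.56
  Rosa White: $27.75

Top spender: Noah Moore ($331.43)

Noah Moore ($331.43)


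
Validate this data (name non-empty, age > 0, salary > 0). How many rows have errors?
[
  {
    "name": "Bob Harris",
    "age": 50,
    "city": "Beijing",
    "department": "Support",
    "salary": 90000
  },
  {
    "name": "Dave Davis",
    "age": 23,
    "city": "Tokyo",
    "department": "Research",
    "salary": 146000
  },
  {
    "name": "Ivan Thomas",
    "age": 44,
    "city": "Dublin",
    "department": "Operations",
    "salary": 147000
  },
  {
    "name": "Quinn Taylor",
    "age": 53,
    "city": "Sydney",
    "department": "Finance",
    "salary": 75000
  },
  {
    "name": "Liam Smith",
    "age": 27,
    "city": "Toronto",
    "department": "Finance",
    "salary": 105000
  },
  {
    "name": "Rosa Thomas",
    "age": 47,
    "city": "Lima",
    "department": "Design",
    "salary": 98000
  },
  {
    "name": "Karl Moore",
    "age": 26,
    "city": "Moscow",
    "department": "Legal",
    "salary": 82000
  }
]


Validating 7 records:
Rules: name non-empty, age > 0, salary > 0

  Row 1 (Bob Harris): OK
  Row 2 (Dave Davis): OK
  Row 3 (Ivan Thomas): OK
  Row 4 (Quinn Taylor): OK
  Row 5 (Liam Smith): OK
  Row 6 (Rosa Thomas): OK
  Row 7 (Karl Moore): OK

Total errors: 0

0 errors


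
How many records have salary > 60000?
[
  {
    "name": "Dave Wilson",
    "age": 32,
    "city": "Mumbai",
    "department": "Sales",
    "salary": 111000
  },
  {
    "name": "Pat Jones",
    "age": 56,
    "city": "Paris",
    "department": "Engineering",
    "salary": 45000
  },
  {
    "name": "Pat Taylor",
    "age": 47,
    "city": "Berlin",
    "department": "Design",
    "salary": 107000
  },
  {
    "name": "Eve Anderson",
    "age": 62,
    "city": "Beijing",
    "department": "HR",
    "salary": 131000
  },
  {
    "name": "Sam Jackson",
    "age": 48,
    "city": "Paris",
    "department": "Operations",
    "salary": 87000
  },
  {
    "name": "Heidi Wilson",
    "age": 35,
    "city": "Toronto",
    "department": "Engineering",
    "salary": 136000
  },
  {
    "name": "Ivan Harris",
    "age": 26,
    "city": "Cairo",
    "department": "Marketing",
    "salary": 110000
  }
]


Data: 7 records
Condition: salary > 60000

Checking each record:
  Dave Wilson: 111000 MATCH
  Pat Jones: 45000
  Pat Taylor: 107000 MATCH
  Eve Anderson: 131000 MATCH
  Sam Jackson: 87000 MATCH
  Heidi Wilson: 136000 MATCH
  Ivan Harris: 110000 MATCH

Count: 6

6


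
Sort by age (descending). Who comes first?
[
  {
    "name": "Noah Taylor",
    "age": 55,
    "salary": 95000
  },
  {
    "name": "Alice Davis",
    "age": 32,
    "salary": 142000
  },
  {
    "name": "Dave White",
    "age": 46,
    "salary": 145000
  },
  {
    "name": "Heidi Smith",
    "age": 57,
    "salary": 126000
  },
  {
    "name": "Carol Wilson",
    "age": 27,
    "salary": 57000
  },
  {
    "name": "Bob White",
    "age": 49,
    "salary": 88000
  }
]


Sort by: age (descending)

Sorted order:
  1. Heidi Smith (age = 57)
  2. Noah Taylor (age = 55)
  3. Bob White (age = 49)
  4. Dave White (age = 46)
  5. Alice Davis (age = 32)
  6. Carol Wilson (age = 27)

First: Heidi Smith

Heidi Smith


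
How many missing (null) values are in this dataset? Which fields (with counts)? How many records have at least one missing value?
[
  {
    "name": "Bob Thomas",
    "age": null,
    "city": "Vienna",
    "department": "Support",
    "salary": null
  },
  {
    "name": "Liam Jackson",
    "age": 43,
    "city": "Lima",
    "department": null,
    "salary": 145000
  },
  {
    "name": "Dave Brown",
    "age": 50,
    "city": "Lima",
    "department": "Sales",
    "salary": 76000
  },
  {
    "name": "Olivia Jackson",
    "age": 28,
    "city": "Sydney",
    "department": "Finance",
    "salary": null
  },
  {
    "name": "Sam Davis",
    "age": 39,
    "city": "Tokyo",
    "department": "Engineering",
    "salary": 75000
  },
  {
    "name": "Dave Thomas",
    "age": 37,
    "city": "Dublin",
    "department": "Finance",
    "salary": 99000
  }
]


Checking for missing (null) values in 6 records:

  Bob Thomas: age, salary
  Liam Jackson: department
  Dave Brown: complete
  Olivia Jackson: salary
  Sam Davis: complete
  Dave Thomas: complete

Per field:
  name: 0 missing
  age: 1 missing
  city: 0 missing
  department: 1 missing
  salary: 2 missing

Total missing values: 4
Records with any missing: 3

4 missing values (age: 1, department: 1, salary: 2); 3 incomplete records


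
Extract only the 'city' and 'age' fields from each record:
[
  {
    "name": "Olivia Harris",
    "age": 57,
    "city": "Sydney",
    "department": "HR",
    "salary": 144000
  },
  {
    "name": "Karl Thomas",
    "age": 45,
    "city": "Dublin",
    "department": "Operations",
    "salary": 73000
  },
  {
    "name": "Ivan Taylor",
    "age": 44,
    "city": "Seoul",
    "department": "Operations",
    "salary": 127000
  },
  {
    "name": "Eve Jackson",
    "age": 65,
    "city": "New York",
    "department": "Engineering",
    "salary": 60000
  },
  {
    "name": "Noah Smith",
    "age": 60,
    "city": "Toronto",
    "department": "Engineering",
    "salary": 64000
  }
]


Original: 5 records with fields: name, age, city, department, salary
Keep: ['city', 'age']
Drop: ['name', 'department', 'salary']
Result: 5 records, 2 fields each

[
  {
    "city": "Sydney",
    "age": 57
  },
  {
    "city": "Dublin",
    "age": 45
  },
  {
    "city": "Seoul",
    "age": 44
  },
  {
    "city": "New York",
    "age": 65
  },
  {
    "city": "Toronto",
    "age": 60
  }
]


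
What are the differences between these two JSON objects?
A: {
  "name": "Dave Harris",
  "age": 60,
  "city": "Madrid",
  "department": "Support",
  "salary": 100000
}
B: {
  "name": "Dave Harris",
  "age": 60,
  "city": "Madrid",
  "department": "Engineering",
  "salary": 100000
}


Comparing each field (in key order):
  name: same
  age: same
  city: same
  department: DIFFERENT
  salary: same
Differences:
  department: Support -> Engineering

1 field(s) changed

1 change: department


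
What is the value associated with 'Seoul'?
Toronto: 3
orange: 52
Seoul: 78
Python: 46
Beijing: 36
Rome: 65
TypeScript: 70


Looking up key 'Seoul'
Value: 78

78


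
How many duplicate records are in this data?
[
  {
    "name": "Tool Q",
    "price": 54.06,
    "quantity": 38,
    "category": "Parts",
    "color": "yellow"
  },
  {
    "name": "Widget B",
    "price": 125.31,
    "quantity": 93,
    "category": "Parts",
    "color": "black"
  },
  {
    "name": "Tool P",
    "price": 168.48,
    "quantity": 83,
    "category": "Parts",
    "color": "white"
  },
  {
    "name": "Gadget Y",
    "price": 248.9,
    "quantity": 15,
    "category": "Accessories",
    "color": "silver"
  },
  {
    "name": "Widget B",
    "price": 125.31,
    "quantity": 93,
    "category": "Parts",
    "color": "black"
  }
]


Checking 5 records for duplicates:

  Row 1: Tool Q ($54.06, qty 38)
  Row 2: Widget B ($125.31, qty 93)
  Row 3: Tool P ($168.48, qty 83)
  Row 4: Gadget Y ($248.9, qty 15)
  Row 5: Widget B ($125.31, qty 93) <-- DUPLICATE

Duplicates found: 1
Unique records: 4

1 duplicates, 4 unique


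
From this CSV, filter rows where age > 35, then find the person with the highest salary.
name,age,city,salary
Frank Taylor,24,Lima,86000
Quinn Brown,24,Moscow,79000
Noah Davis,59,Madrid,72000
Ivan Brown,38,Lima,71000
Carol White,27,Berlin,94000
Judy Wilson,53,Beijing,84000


Filter: age > 35
Sort by: salary (descending)

Filtered records (3):
  Judy Wilson, age 53, salary $84000
  Noah Davis, age 59, salary $72000
  Ivan Brown, age 38, salary $71000

Highest salary: Judy Wilson ($84000)

Judy Wilson


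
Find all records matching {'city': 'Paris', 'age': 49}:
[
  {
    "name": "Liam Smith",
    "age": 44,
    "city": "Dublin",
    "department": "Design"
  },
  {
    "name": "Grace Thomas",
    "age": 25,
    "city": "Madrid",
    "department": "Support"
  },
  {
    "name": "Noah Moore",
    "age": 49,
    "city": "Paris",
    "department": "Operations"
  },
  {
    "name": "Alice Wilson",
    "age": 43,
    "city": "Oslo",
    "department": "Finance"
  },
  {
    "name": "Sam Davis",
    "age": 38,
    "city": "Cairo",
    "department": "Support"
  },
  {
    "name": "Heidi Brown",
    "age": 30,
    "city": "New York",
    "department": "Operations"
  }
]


Search criteria: {'city': 'Paris', 'age': 49}

Checking 6 records:
  Liam Smith: {city: Dublin, age: 44}
  Grace Thomas: {city: Madrid, age: 25}
  Noah Moore: {city: Paris, age: 49} <-- MATCH
  Alice Wilson: {city: Oslo, age: 43}
  Sam Davis: {city: Cairo, age: 38}
  Heidi Brown: {city: New York, age: 30}

Matches: ["Noah Moore"]

["Noah Moore"]


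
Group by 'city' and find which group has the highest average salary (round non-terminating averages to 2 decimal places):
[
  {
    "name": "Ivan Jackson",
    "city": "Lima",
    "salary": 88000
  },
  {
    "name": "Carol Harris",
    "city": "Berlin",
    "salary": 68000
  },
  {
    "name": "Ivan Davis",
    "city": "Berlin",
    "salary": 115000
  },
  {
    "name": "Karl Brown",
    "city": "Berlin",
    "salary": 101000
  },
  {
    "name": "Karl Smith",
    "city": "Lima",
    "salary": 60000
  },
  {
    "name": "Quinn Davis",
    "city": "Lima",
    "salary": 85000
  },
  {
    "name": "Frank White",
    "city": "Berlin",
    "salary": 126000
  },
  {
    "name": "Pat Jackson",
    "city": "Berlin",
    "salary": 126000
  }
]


Group by: city

Groups:
  Berlin: 5 people, avg salary = 536000/5 = $107200
  Lima: 3 people, avg salary = 233000/3 ≈ $77666.67

Highest average salary: Berlin ($107200)

Berlin ($107200)


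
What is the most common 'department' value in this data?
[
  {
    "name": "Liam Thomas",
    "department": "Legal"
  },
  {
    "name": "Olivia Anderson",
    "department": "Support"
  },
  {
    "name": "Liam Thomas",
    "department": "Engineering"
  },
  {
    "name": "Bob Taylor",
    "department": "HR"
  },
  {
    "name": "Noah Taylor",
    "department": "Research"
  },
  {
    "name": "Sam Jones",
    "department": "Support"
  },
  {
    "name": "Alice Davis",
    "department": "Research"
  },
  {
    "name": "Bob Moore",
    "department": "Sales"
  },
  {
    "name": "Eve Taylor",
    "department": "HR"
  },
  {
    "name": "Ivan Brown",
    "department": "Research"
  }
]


Counting 'department' values across 10 records:

  Research: 3 ###
  Support: 2 ##
  HR: 2 ##
  Legal: 1 #
  Engineering: 1 #
  Sales: 1 #

Most common: Research (3 times)

Research (3 times)


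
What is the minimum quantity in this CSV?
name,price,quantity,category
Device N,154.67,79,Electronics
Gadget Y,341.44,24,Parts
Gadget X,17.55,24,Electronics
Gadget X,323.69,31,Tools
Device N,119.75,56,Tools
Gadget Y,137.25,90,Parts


Computing minimum quantity:
Values: [79, 24, 24, 31, 56, 90]
Min = 24

24


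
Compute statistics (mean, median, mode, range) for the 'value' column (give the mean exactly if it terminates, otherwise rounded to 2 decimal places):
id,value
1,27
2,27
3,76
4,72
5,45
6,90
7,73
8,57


Data: [27, 27, 76, 72, 45, 90, 73, 57]
Count: 8
Sum: 467
Mean: 467/8 = 58.375
Sorted: [27, 27, 45, 57, 72, 73, 76, 90]
Median: 64.5
Mode: 27 (2 times)
Range: 90 - 27 = 63
Min: 27, Max: 90

mean=58.375, median=64.5, mode=27, range=63


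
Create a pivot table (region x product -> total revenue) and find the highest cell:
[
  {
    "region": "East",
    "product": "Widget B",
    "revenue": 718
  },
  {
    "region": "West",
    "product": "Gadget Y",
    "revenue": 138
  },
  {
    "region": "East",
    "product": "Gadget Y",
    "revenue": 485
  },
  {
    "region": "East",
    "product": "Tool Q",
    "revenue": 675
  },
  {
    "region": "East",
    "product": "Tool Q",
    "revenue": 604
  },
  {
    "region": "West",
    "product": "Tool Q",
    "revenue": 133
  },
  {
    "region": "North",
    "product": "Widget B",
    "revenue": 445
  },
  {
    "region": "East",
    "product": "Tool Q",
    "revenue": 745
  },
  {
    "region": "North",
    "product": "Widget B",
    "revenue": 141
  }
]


Pivot: region (rows) x product (columns) -> total revenue

     Gadget Y      Tool Q        Widget B    
East           485          2024           718  
North            0             0           586  
West           138           133             0  

Highest: East / Tool Q = $2024

East / Tool Q = $2024


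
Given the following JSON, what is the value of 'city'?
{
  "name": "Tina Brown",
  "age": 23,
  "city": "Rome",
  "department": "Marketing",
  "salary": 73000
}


Looking up field 'city'
Value: Rome

Rome


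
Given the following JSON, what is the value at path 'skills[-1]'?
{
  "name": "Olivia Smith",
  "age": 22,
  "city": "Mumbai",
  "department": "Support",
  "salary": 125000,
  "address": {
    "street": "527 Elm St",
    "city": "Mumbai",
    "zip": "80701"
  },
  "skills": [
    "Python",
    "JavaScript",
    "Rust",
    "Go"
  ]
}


Query: skills[-1]
Path: skills -> last element
Value: Go

Go


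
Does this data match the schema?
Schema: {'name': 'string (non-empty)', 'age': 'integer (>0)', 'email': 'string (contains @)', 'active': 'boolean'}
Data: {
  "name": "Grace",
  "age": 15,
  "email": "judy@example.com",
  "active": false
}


Validating each field against schema:
  name: OK (non-empty string)
  age: OK (positive integer)
  email: OK (string with @)
  active: OK (boolean)

Result: VALID

VALID


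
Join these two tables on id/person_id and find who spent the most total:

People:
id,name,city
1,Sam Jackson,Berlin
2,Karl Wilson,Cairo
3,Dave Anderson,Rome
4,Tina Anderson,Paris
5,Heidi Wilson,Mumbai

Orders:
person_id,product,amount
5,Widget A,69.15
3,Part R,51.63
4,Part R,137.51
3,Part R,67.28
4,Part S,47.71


Join on: people.id = orders.person_id

Joined rows:
  Heidi Wilson (Mumbai) bought Widget A for $69.15
  Dave Anderson (Rome) bought Part R for $51.63
  Tina Anderson (Paris) bought Part R for $137.51
  Dave Anderson (Rome) bought Part R for $67.28
  Tina Anderson (Paris) bought Part S for $47.71

Total per person:
  Tina Anderson: $185.22
  Dave Anderson: $118.91
  Heidi Wilson: $69.15

Top spender: Tina Anderson ($185.22)

Tina Anderson ($185.22)


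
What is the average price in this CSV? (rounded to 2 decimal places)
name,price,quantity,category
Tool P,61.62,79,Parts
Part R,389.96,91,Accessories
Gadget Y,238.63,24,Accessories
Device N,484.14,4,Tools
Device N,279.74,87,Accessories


Computing average price:
Values: [61.62, 389.96, 238.63, 484.14, 279.74]
Sum = 1454.09
Count = 5
Average = 1454.09/5 = 290.818 exactly -> 290.82 (rounded half-up to 2 decimal places)

290.82


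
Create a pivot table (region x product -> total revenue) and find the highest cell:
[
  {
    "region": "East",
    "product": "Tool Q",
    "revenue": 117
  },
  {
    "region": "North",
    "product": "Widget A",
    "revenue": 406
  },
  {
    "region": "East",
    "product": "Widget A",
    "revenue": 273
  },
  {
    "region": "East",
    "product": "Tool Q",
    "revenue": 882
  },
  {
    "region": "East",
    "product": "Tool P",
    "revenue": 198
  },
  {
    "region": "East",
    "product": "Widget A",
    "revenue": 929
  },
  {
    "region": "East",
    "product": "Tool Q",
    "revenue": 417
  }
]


Pivot: region (rows) x product (columns) -> total revenue

     Tool P        Tool Q        Widget A    
East           198          1416          1202  
North            0             0           406  

Highest: East / Tool Q = $1416

East / Tool Q = $1416


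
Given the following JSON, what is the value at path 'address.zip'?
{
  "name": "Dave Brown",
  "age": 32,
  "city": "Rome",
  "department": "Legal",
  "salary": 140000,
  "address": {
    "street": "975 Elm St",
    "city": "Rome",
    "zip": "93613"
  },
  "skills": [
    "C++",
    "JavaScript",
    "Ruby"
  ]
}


Query: address.zip
Path: address -> zip
Value: 93613

93613


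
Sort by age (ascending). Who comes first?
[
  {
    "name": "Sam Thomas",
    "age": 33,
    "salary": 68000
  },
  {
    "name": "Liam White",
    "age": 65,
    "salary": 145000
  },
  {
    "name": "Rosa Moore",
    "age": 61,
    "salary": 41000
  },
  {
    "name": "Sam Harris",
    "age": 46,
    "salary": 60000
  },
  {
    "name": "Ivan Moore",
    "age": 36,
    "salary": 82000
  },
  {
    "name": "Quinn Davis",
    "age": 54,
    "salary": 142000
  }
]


Sort by: age (ascending)

Sorted order:
  1. Sam Thomas (age = 33)
  2. Ivan Moore (age = 36)
  3. Sam Harris (age = 46)
  4. Quinn Davis (age = 54)
  5. Rosa Moore (age = 61)
  6. Liam White (age = 65)

First: Sam Thomas

Sam Thomas
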